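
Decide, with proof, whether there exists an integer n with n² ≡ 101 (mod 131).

n = 106

Take n = 106. Then 106² = 11236 = 85·131 + 101, so 106² ≡ 101 (mod 131).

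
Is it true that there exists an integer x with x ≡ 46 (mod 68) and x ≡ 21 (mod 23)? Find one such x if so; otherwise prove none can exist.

x = 182

Since 68 and 23 share no common factor, CRT says the pair of congruences has a solution (unique mod 1564).
Any solution of the first congruence is x = 46 + 68t; substituting into the second, 68t ≡ 21 − 46 ≡ 21 (mod 23).
68 ≡ 22 (mod 23), so this reads 22t ≡ 21 (mod 23). To invert 22 modulo 23: 23 = 1·22 + 1, 22 = 22·1 + 0, and unwinding, 1 = 23 − 1·22. Thus 22⁻¹ ≡ -1 ≡ 22 (mod 23).
Therefore t ≡ 22·21 = 462 ≡ 2 (mod 23).
Taking t = 2 gives x = 46 + 68·2 = 182.
Indeed 182 ≡ 46 (mod 68) and 182 ≡ 21 (mod 23).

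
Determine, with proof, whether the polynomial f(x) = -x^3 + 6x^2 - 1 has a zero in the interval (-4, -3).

The endpoint values f(-4) = 159 and f(-3) = 80 are both positive. Claim: f(x) > 0 for every x in (-4, -3).
Shift to the endpoint -3: with x = -3 − u (0 < u < 1), one computes f(-3 − u) = u^3 + 15u^2 + 63u + 80.
The nonzero coefficients here are all positive, so for u > 0 every term is positive (or zero), and the constant term 80 is strictly positive.
So f is strictly positive on (-4, -3); no root exists in the interval.

f has no root in that interval.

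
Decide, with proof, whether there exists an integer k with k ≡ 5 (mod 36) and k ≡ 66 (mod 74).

No, no such integer exists.

gcd(36, 74) = 2. If k ≡ 5 (mod 36) and k ≡ 66 (mod 74), then k ≡ 5 (mod 2) and k ≡ 66 (mod 2).
However 5 ≡ 1 and 66 ≡ 0 (mod 2), and 1 ≠ 0.
Hence the system has no solution.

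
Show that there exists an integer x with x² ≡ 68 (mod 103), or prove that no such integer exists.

x = 45

x = 45 works: 45² = 2025, and 2025 − 68 = 1957 = 19·103.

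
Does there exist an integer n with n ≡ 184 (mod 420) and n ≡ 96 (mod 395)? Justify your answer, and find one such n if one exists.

Both moduli are multiples of 5 = gcd(420, 395), so any solution would satisfy n ≡ 184 and n ≡ 96 modulo 5 simultaneously.
But 184 mod 5 = 4 while 96 mod 5 = 1, a contradiction.
So no integer satisfies both congruences.

There is no such integer.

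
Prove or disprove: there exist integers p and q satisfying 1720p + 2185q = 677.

There are no such integers.

gcd(1720, 2185) = 5, so every integer of the form 1720p + 2185q is a multiple of 5.
But 677 = 5·135 + 2, so 5 ∤ 677.
Hence no integers p, q satisfy the equation.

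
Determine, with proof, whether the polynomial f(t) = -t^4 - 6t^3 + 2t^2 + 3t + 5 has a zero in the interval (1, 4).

Yes, f has a root in the interval.

f(1) = 3 and f(4) = -591, which have opposite signs.
As a polynomial, f is continuous on every closed interval.
By the Intermediate Value Theorem f must vanish at some point of (1, 4).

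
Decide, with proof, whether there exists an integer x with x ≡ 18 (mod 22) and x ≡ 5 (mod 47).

x = 898

Since 22 and 47 share no common factor, CRT says the pair of congruences has a solution (unique mod 1034).
Write x = 18 + 22t and require 18 + 22t ≡ 5 (mod 47), i.e. 22t ≡ 34 (mod 47).
Since 22·15 = 330 = 7·47 + 1, the inverse of 22 mod 47 is 15.
Multiplying by 15: t ≡ 15·34 = 510 ≡ 40 (mod 47).
Taking t = 40 gives x = 18 + 22·40 = 898.
Indeed 898 ≡ 18 (mod 22) and 898 ≡ 5 (mod 47).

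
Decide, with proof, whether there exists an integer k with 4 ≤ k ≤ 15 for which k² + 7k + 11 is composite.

At k = 11: 11² + 7·11 + 11 = 209 = 11·19, which is composite.

k = 11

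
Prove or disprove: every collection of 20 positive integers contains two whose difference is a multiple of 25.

Take the 20 consecutive integers 122, 123, …, 141: their residues mod 25 are all distinct because 20 ≤ 25.
No two share a residue, so no pair has difference divisible by 25; the claim fails for this set.

No; for instance {122, 123, 124, 125, 126, 127, 128, 129, 130, 131, 132, 133, 134, 135, 136, 137, 138, 139, 140, 141} is a counterexample.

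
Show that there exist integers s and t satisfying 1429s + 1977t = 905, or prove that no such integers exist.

s = 305, t = -220

1429 and 1977 are coprime, so 1429s + 1977t ranges over all of ℤ.
Euclidean algorithm: 1977 = 1·1429 + 548, 1429 = 2·548 + 333, 548 = 1·333 + 215, 333 = 1·215 + 118, 215 = 1·118 + 97, 118 = 1·97 + 21, 97 = 4·21 + 13, 21 = 1·13 + 8, 13 = 1·8 + 5, 8 = 1·5 + 3, 5 = 1·3 + 2, 3 = 1·2 + 1, 2 = 2·1 + 0.
Working back up the chain: 1 = 3 − 1·2 = 3 − (5 − 1·3) = −5 + 2·3 = −5 + 2·(8 − 1·5) = 2·8 − 3·5 = 2·8 − 3·(13 − 1·8) = −3·13 + 5·8 = −3·13 + 5·(21 − 1·13) = 5·21 − 8·13 = 5·21 − 8·(97 − 4·21) = −8·97 + 37·21 = −8·97 + 37·(118 − 1·97) = 37·118 − 45·97 = 37·118 − 45·(215 − 1·118) = −45·215 + 82·118 = −45·215 + 82·(333 − 1·215) = 82·333 − 127·215 = 82·333 − 127·(548 − 1·333) = −127·548 + 209·333 = −127·548 + 209·(1429 − 2·548) = 209·1429 − 545·548 = 209·1429 − 545·(1977 − 1·1429) = −545·1977 + 754·1429. So 1429·754 + 1977·(-545) = 1.
Multiplying through by 905: s = 754·905 = 682370, t = (-545)·905 = -493225 is a solution.
Shifting by a multiple of (1977, −1429) keeps it a solution: s = 682370 − 345·1977 = 305, t = -493225 + 345·1429 = -220.
Indeed 1429·305 + 1977·(-220) = 435845 − 434940 = 905.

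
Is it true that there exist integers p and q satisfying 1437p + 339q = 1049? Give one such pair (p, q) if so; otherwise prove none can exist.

gcd(1437, 339) = 3, so every integer of the form 1437p + 339q is a multiple of 3.
However 1049 leaves remainder 2 on division by 3.
So the equation is unsolvable over ℤ.

There are no such integers.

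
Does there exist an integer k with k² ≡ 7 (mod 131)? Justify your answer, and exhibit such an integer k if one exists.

Take k = 111. Then 111² = 12321 = 94·131 + 7, so 111² ≡ 7 (mod 131).

k = 111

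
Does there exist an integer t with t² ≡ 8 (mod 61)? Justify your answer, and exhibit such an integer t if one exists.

Apply Euler's criterion with the prime 61: 8 is a quadratic residue iff 8^30 ≡ 1 (mod 61), and a non-residue iff it is ≡ −1.
Repeated squaring mod 61: 8^2 = 64 ≡ 3; 8^4 ≡ 3² = 9 ≡ 9; 8^8 ≡ 9² = 81 ≡ 20; 8^16 ≡ 20² = 400 ≡ 34.
Since 30 = 16 + 8 + 4 + 2, 8^30 ≡ 34 · 20 · 9 · 3; multiplying out mod 61: 34·20 = 680 ≡ 9, then 9·9 = 81 ≡ 20, then 20·3 = 60 ≡ 60. Thus 8^30 ≡ 60 ≡ −1 (mod 61).
By Euler's criterion 8 is a quadratic non-residue mod 61: no t satisfies t² ≡ 8 (mod 61).

No such integer exists.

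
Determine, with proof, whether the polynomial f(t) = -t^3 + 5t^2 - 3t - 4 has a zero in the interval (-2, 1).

Yes, f has a root in the interval.

f(-2) = 30 and f(1) = -3, which have opposite signs.
As a polynomial, f is continuous on every closed interval.
By the Intermediate Value Theorem, f takes the value 0 somewhere in the open interval.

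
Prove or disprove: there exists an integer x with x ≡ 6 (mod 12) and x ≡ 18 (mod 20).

The moduli are not coprime: gcd(12, 20) = 4. Compatibility requires 4 ∣ (18 − 6) = 12, which holds, so solutions exist.
Step through x = 6, 6 + 12, 6 + 2·12, …: the values 6, 18 reduce mod 20 to 6, 18. The value 18 hits 18.
Check: 18 mod 12 = 6, 18 mod 20 = 18. ✓

x = 18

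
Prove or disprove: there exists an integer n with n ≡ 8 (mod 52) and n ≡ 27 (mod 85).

n = 112

Since 52 and 85 share no common factor, CRT says the pair of congruences has a solution (unique mod 4420).
Write n = 8 + 52t and require 8 + 52t ≡ 27 (mod 85), i.e. 52t ≡ 19 (mod 85).
Note 52·18 = 936 ≡ 1 (mod 85) (as 936 − 1 = 11·85), so 52⁻¹ ≡ 18.
Multiplying by 18: t ≡ 18·19 = 342 ≡ 2 (mod 85).
With t = 2: n = 8 + 52·2 = 112.
Check: 112 mod 52 = 8, 112 mod 85 = 27. ✓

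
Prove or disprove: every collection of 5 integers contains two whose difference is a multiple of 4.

Yes, this is always true.

There are exactly 4 possible remainders on division by 4.
With 5 integers and only 4 classes, the pigeonhole principle forces two of them, say a and b, into the same class.
Equal remainders mean a − b ≡ 0 (mod 4), so 4 divides their difference.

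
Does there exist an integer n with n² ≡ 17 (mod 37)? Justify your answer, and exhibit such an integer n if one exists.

No, no such integer exists.

Apply Euler's criterion with the prime 37: 17 is a quadratic residue iff 17^18 ≡ 1 (mod 37), and a non-residue iff it is ≡ −1.
Repeated squaring mod 37: 17^2 = 289 ≡ 30; 17^4 ≡ 30² = 900 ≡ 12; 17^8 ≡ 12² = 144 ≡ 33; 17^16 ≡ 33² = 1089 ≡ 16.
Since 18 = 16 + 2, 17^18 ≡ 16 · 30; multiplying out mod 37: 16·30 = 480 ≡ 36. Thus 17^18 ≡ 36 ≡ −1 (mod 37).
The value −1 means 17 is a non-residue modulo 37, so n² ≡ 17 (mod 37) is impossible.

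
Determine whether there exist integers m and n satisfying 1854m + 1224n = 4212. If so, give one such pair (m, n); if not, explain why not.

Every value of 1854m + 1224n is a multiple of gcd(1854, 1224) = 18; since 18 ∣ 4212, solutions exist.
Dividing through by 18 reduces the equation to 103m + 68n = 234.
Euclidean algorithm: 103 = 1·68 + 35, 68 = 1·35 + 33, 35 = 1·33 + 2, 33 = 16·2 + 1, 2 = 2·1 + 0.
Back-substituting, 1 = 33 − 16·2 = 33 − 16·(35 − 1·33) = −16·35 + 17·33 = −16·35 + 17·(68 − 1·35) = 17·68 − 33·35 = 17·68 − 33·(103 − 1·68) = −33·103 + 50·68; that is, 103·(-33) + 68·50 = 1.
Times 234: 103·(-7722) + 68·11700 = 234, so (-7722, 11700) solves it.
Adding 114·68 to m and subtracting 114·103 from n gives the tidier solution (30, -42).
Indeed 1854·30 + 1224·(-42) = 55620 − 51408 = 4212.

m = 30, n = -42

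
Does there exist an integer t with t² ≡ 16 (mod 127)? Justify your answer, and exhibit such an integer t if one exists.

t = 123

Take t = 123. Then 123² = 15129 = 119·127 + 16, so 123² ≡ 16 (mod 127).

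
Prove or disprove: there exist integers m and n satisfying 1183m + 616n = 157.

gcd(1183, 616) = 7, so every integer of the form 1183m + 616n is a multiple of 7.
However 157 leaves remainder 3 on division by 7.
So the equation is unsolvable over ℤ.

There are no such integers.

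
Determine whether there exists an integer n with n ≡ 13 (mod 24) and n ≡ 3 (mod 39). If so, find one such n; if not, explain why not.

Both moduli are multiples of 3 = gcd(24, 39), so any solution would satisfy n ≡ 13 and n ≡ 3 modulo 3 simultaneously.
These are incompatible: 13 − 3 = 10 is not divisible by 3.
Hence the system has no solution.

No, no such integer exists.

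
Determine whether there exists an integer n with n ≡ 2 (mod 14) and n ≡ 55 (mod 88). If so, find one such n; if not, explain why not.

Both moduli are multiples of 2 = gcd(14, 88), so any solution would satisfy n ≡ 2 and n ≡ 55 modulo 2 simultaneously.
These are incompatible: 2 − 55 = -53 is not divisible by 2.
Therefore no such n exists.

No such integer exists.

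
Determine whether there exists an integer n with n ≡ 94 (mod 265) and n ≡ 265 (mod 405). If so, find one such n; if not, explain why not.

Both moduli are multiples of 5 = gcd(265, 405), so any solution would satisfy n ≡ 94 and n ≡ 265 modulo 5 simultaneously.
However 94 ≡ 4 and 265 ≡ 0 (mod 5), and 4 ≠ 0.
So no integer satisfies both congruences.

No, no such integer exists.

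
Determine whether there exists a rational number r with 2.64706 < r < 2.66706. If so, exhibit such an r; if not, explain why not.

r = 8/3

Look for a denominator N such that an integer falls strictly between N·2.64706 and N·2.66706. N = 3 works: 3·2.64706 = 7.94118 < 8 < 8.00118 = 3·2.66706.
So r = 8/3 works: it is a ratio of integers, and dividing 3·2.64706 < 8 < 3·2.66706 through by 3 gives 2.64706 < 8/3 < 2.66706.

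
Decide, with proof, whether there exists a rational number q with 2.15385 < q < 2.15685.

Scale by 32: the interval becomes (68.92320, 69.01920), which contains the integer 69.
So q = 69/32 works: it is a ratio of integers, and dividing 32·2.15385 < 69 < 32·2.15685 through by 32 gives 2.15385 < 69/32 < 2.15685.

q = 69/32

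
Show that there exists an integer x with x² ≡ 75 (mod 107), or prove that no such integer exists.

Take x = 90. Then 90² = 8100 = 75·107 + 75, so 90² ≡ 75 (mod 107).

x = 90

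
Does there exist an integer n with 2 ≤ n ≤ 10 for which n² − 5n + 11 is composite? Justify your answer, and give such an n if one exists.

n = 8

At n = 8: 8² − 5·8 + 11 = 35 = 5·7, which is composite.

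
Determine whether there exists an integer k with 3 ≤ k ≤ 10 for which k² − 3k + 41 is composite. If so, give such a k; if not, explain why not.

k = 10

At k = 10: 10² − 3·10 + 41 = 111 = 3·37, which is composite.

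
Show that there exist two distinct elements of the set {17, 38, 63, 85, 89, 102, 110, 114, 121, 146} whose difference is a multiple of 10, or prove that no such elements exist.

There is no such pair.

Reduce each element modulo 10: 17↦7, 38↦8, 63↦3, 85↦5, 89↦9, 102↦2, 110↦0, 114↦4, 121↦1, 146↦6.
All 10 residues are distinct, so no two elements differ by a multiple of 10.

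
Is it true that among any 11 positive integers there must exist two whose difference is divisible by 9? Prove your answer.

Each integer lies in one of the 9 residue classes modulo 9.
Placing 11 integers into 9 classes, some class receives at least two — say a and b.
Then a ≡ b (mod 9), i.e. 9 ∣ (a − b).

Yes, this is always true.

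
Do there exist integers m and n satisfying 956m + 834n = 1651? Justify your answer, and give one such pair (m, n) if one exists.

Both 956 and 834 are divisible by gcd(956, 834) = 2, hence so is any combination 956m + 834n.
But 1651 is not a multiple of 2 (it leaves remainder 1).
So the equation is unsolvable over ℤ.

No, no such integers exist.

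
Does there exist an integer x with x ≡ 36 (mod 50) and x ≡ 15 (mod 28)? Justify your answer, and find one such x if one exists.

No, no such integer exists.

gcd(50, 28) = 2. If x ≡ 36 (mod 50) and x ≡ 15 (mod 28), then x ≡ 36 (mod 2) and x ≡ 15 (mod 2).
These are incompatible: 36 − 15 = 21 is not divisible by 2.
Therefore no such x exists.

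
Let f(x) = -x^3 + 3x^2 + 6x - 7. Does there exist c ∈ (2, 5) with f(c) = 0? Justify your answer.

Yes, f has a root in the interval.

f(2) = 9 and f(5) = -27, which have opposite signs.
f is continuous everywhere (it is a polynomial), in particular on [2, 5].
By the Intermediate Value Theorem f must vanish at some point of (2, 5).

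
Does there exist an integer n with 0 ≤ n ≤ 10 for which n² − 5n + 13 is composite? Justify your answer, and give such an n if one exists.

At n = 4: 4² − 5·4 + 13 = 9 = 3·3, which is composite.

n = 4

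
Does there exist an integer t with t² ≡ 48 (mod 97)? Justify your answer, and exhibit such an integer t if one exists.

t = 57

t = 57 works: 57² = 3249, and 3249 − 48 = 3201 = 33·97.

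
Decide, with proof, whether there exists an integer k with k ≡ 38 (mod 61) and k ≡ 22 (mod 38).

k = 2112

Since 61 and 38 share no common factor, CRT says the pair of congruences has a solution (unique mod 2318).
Any solution of the first congruence is k = 38 + 61t; substituting into the second, 61t ≡ 22 − 38 ≡ 22 (mod 38).
61 ≡ 23 (mod 38), so this reads 23t ≡ 22 (mod 38). Invert 23 mod 38 by the Euclidean algorithm: 38 = 1·23 + 15, 23 = 1·15 + 8, 15 = 1·8 + 7, 8 = 1·7 + 1, 7 = 7·1 + 0; back-substituting, 1 = 8 − 1·7 = 8 − (15 − 1·8) = −15 + 2·8 = −15 + 2·(23 − 1·15) = 2·23 − 3·15 = 2·23 − 3·(38 − 1·23) = −3·38 + 5·23. Hence 23·5 ≡ 1, so 23⁻¹ ≡ 5 (mod 38).
Multiplying by 5: t ≡ 5·22 = 110 ≡ 34 (mod 38).
With t = 34: k = 38 + 61·34 = 2112.
Verify: 2112 = 34·61 + 38 and 2112 = 55·38 + 22. ✓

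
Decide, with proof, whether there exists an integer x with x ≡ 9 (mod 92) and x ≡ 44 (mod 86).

No, no such integer exists.

Both moduli are multiples of 2 = gcd(92, 86), so any solution would satisfy x ≡ 9 and x ≡ 44 modulo 2 simultaneously.
But 9 mod 2 = 1 while 44 mod 2 = 0, a contradiction.
Therefore no such x exists.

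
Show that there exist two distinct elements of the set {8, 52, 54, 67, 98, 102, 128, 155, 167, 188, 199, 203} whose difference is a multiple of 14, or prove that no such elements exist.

Residues mod 14: 8↦8, 52↦10, 54↦12, 67↦11, 98↦0, 102↦4, 128↦2, 155↦1, 167↦13, 188↦6, 199↦3, 203↦7.
No residue repeats among the 12 elements, so no pair has difference ≡ 0 (mod 14).

No such pair exists.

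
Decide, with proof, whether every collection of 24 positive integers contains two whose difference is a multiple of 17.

Yes.

Each integer lies in one of the 17 residue classes modulo 17.
With 24 integers and only 17 classes, the pigeonhole principle forces two of them, say a and b, into the same class.
Their difference a − b is then a multiple of 17.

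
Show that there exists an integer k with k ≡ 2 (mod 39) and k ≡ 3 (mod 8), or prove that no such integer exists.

k = 275

gcd(39, 8) = 1, so the Chinese Remainder Theorem guarantees exactly one residue class mod 312 satisfying both.
Write k = 2 + 39t and require 2 + 39t ≡ 3 (mod 8), i.e. 39t ≡ 1 (mod 8).
39 ≡ 7 (mod 8), so this reads 7t ≡ 1 (mod 8). Note 7·7 = 49 ≡ 1 (mod 8) (as 49 − 1 = 6·8), so 7⁻¹ ≡ 7.
Therefore t ≡ 7·1 = 7 (mod 8).
Taking t = 7 gives k = 2 + 39·7 = 275.
Indeed 275 ≡ 2 (mod 39) and 275 ≡ 3 (mod 8).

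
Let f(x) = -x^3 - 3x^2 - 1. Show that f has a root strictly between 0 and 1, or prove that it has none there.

f has no root in that interval.

f(0) = -1 and f(1) = -5, both negative, so a sign-change argument is unavailable; we show f keeps this sign on the whole interval.
Every nonzero coefficient of f(x) = -x^3 - 3x^2 - 1 is negative; for x > 0 each term then has that sign, and the constant term -1 is strictly negative.
Therefore f(x) < 0 throughout (0, 1), and f has no zero there.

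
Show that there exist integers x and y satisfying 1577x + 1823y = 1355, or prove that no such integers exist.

x = 491, y = -424

Since gcd(1577, 1823) = 1, every integer is an integer combination of 1577 and 1823.
Dividing repeatedly: 1823 = 1·1577 + 246, 1577 = 6·246 + 101, 246 = 2·101 + 44, 101 = 2·44 + 13, 44 = 3·13 + 5, 13 = 2·5 + 3, 5 = 1·3 + 2, 3 = 1·2 + 1, 2 = 2·1 + 0.
Working back up the chain: 1 = 3 − 1·2 = 3 − (5 − 1·3) = −5 + 2·3 = −5 + 2·(13 − 2·5) = 2·13 − 5·5 = 2·13 − 5·(44 − 3·13) = −5·44 + 17·13 = −5·44 + 17·(101 − 2·44) = 17·101 − 39·44 = 17·101 − 39·(246 − 2·101) = −39·246 + 95·101 = −39·246 + 95·(1577 − 6·246) = 95·1577 − 609·246 = 95·1577 − 609·(1823 − 1·1577) = −609·1823 + 704·1577. So 1577·704 + 1823·(-609) = 1.
Scaling by 1355 gives the particular solution (x, y) = (953920, -825195).
Subtracting 523·1823 from x and adding 523·1577 to y gives the tidier solution (491, -424).
Check: 1577·491 + 1823·(-424) = 774307 − 772952 = 1355. ✓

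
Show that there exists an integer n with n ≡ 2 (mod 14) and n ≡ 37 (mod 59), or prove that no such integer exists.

n = 450

The moduli 14 and 59 are coprime, so by the Chinese Remainder Theorem a unique solution modulo 826 exists.
Write n = 2 + 14t and require 2 + 14t ≡ 37 (mod 59), i.e. 14t ≡ 35 (mod 59).
Since 14·38 = 532 = 9·59 + 1, the inverse of 14 mod 59 is 38.
Therefore t ≡ 38·35 = 1330 ≡ 32 (mod 59).
Taking t = 32 gives n = 2 + 14·32 = 450.
Check: 450 mod 14 = 2, 450 mod 59 = 37. ✓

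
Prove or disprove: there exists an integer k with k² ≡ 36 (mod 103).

Take k = 6. Then 6² = 36, and since 0 ≤ 36 < 103 this is already reduced: 6² ≡ 36 (mod 103).

k = 6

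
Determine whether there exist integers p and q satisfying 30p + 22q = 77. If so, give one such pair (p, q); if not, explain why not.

No such integers exist.

Both 30 and 22 are divisible by gcd(30, 22) = 2, hence so is any combination 30p + 22q.
However 77 leaves remainder 1 on division by 2.
Therefore 30p + 22q = 77 has no solution in integers.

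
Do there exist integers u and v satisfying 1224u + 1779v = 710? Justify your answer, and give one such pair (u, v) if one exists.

Any value of 1224u + 1779v is a multiple of gcd(1224, 1779) = 3.
But 710 is not a multiple of 3 (it leaves remainder 2).
So the equation is unsolvable over ℤ.

There are no such integers.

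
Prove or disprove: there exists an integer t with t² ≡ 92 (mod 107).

t = 78 works: 78² = 6084, and 6084 − 92 = 5992 = 56·107.

t = 78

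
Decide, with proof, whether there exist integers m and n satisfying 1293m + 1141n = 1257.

1293 and 1141 are coprime, so 1293m + 1141n ranges over all of ℤ.
Dividing repeatedly: 1293 = 1·1141 + 152, 1141 = 7·152 + 77, 152 = 1·77 + 75, 77 = 1·75 + 2, 75 = 37·2 + 1, 2 = 2·1 + 0.
Unwinding: 1 = 75 − 37·2 = 75 − 37·(77 − 1·75) = −37·77 + 38·75 = −37·77 + 38·(152 − 1·77) = 38·152 − 75·77 = 38·152 − 75·(1141 − 7·152) = −75·1141 + 563·152 = −75·1141 + 563·(1293 − 1·1141) = 563·1293 − 638·1141, i.e. 1293·563 + 1141·(-638) = 1.
Scaling by 1257 gives the particular solution (m, n) = (707691, -801966).
Subtracting 620·1141 from m and adding 620·1293 to n gives the tidier solution (271, -306).
Indeed 1293·271 + 1141·(-306) = 350403 − 349146 = 1257.

m = 271, n = -306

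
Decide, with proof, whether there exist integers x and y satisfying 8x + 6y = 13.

Any value of 8x + 6y is a multiple of gcd(8, 6) = 2.
But 13 is not a multiple of 2 (it leaves remainder 1).
So the equation is unsolvable over ℤ.

No, no such integers exist.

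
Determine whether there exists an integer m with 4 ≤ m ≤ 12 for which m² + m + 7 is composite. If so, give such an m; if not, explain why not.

At m = 10: 10² + 10 + 7 = 117 = 3·39, which is composite.

m = 10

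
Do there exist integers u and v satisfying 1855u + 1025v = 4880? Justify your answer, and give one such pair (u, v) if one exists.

gcd(1855, 1025) = 5, and 5 divides 4880, so integer solutions exist.
Dividing through by 5 reduces the equation to 371u + 205v = 976.
Run the Euclidean algorithm on 371 and 205: 371 = 1·205 + 166, 205 = 1·166 + 39, 166 = 4·39 + 10, 39 = 3·10 + 9, 10 = 1·9 + 1, 9 = 9·1 + 0.
Unwinding: 1 = 10 − 1·9 = 10 − (39 − 3·10) = −39 + 4·10 = −39 + 4·(166 − 4·39) = 4·166 − 17·39 = 4·166 − 17·(205 − 1·166) = −17·205 + 21·166 = −17·205 + 21·(371 − 1·205) = 21·371 − 38·205, i.e. 371·21 + 205·(-38) = 1.
Multiplying through by 976: u = 21·976 = 20496, v = (-38)·976 = -37088 is a solution.
The general solution is u = 20496 + 205k, v = -37088 − 371k; taking k = -99 gives the smaller pair u = 201, v = -359.
Check: 1855·201 + 1025·(-359) = 372855 − 367975 = 4880. ✓

u = 201, v = -359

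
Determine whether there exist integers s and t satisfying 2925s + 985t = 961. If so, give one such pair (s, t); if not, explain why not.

No such integers exist.

gcd(2925, 985) = 5, so every integer of the form 2925s + 985t is a multiple of 5.
However 961 leaves remainder 1 on division by 5.
Therefore 2925s + 985t = 961 has no solution in integers.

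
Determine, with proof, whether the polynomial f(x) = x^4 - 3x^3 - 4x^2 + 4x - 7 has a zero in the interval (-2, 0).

Such a root exists.

f(-2) = 9 and f(0) = -7, which have opposite signs.
f is continuous everywhere (it is a polynomial), in particular on [-2, 0].
By the Intermediate Value Theorem f must vanish at some point of (-2, 0).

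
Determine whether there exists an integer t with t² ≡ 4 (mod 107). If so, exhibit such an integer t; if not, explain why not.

Take t = 2. Then 2² = 4, and since 0 ≤ 4 < 107 this is already reduced: 2² ≡ 4 (mod 107).

t = 2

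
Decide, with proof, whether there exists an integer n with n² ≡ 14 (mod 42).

Reduce modulo 3, which divides 42: we would need n² ≡ 2 (mod 3).
Computing n² mod 3 for n = 0, 1, …, 1 (enough, by the symmetry n ↦ 3 − n) gives 0, 1.
The set of squares mod 3 is therefore {0, 1}, which does not contain 2.
Therefore n² ≡ 14 (mod 42) has no solution.

There is no such integer.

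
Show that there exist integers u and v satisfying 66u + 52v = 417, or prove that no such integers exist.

Both 66 and 52 are divisible by gcd(66, 52) = 2, hence so is any combination 66u + 52v.
But 417 is not a multiple of 2 (it leaves remainder 1).
Therefore 66u + 52v = 417 has no solution in integers.

No, no such integers exist.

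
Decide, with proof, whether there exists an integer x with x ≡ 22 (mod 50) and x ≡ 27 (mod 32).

Both moduli are multiples of 2 = gcd(50, 32), so any solution would satisfy x ≡ 22 and x ≡ 27 modulo 2 simultaneously.
However 22 ≡ 0 and 27 ≡ 1 (mod 2), and 0 ≠ 1.
So no integer satisfies both congruences.

There is no such integer.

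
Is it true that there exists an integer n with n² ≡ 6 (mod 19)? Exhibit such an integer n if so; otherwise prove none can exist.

Take n = 5. Then 5² = 25 = 1·19 + 6, so 5² ≡ 6 (mod 19).

n = 5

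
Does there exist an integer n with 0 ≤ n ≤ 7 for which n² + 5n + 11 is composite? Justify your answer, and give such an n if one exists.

At n = 3: 3² + 5·3 + 11 = 35 = 5·7, which is composite.

n = 3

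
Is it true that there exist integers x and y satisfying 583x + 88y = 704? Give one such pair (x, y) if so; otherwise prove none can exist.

x = 0, y = 8

gcd(583, 88) = 11, and 11 divides 704, so integer solutions exist.
Dividing through by 11 reduces the equation to 53x + 8y = 64.
Euclidean algorithm: 53 = 6·8 + 5, 8 = 1·5 + 3, 5 = 1·3 + 2, 3 = 1·2 + 1, 2 = 2·1 + 0.
Unwinding: 1 = 3 − 1·2 = 3 − (5 − 1·3) = −5 + 2·3 = −5 + 2·(8 − 1·5) = 2·8 − 3·5 = 2·8 − 3·(53 − 6·8) = −3·53 + 20·8, i.e. 53·(-3) + 8·20 = 1.
Scaling by 64 gives the particular solution (x, y) = (-192, 1280).
Adding 24·8 to x and subtracting 24·53 from y gives the tidier solution (0, 8).
Check: 583·0 + 88·8 = 0 + 704 = 704. ✓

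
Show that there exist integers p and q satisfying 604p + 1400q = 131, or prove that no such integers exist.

Both 604 and 1400 are divisible by gcd(604, 1400) = 4, hence so is any combination 604p + 1400q.
However 131 leaves remainder 3 on division by 4.
Hence no integers p, q satisfy the equation.

There are no such integers.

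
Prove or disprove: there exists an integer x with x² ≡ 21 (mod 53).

No such integer exists.

53 is prime, so by Euler's criterion 21 is a square mod 53 iff 21^((53−1)/2) = 21^26 ≡ 1 (mod 53).
Squaring successively (mod 53): 21^2 = 441 ≡ 17; 21^4 ≡ 17² = 289 ≡ 24; 21^8 ≡ 24² = 576 ≡ 46; 21^16 ≡ 46² = 2116 ≡ 49.
Since 26 = 16 + 8 + 2, 21^26 ≡ 49 · 46 · 17; multiplying out mod 53: 49·46 = 2254 ≡ 28, then 28·17 = 476 ≡ 52. Thus 21^26 ≡ 52 ≡ −1 (mod 53).
The value −1 means 21 is a non-residue modulo 53, so x² ≡ 21 (mod 53) is impossible.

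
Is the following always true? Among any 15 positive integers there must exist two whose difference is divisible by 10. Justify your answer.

True.

Each integer lies in one of the 10 residue classes modulo 10.
Placing 15 integers into 10 classes, some class receives at least two — say a and b.
Equal remainders mean a − b ≡ 0 (mod 10), so 10 divides their difference.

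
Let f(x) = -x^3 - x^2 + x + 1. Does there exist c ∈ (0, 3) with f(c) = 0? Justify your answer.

f(0) = 1 and f(3) = -32, which have opposite signs.
Since f is a polynomial it is continuous on [0, 3].
By the Intermediate Value Theorem, f takes the value 0 somewhere in the open interval.

Yes, such a c exists.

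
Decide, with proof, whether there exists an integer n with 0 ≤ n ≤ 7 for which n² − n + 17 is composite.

The values for n = 0, 1, …, 7 are 17, 17, 19, 23, 29, 37, 47, 59, and each of these is prime.
So no value in the range makes the expression composite.

There is no such integer n in that range.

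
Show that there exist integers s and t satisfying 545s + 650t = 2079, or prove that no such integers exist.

There are no such integers.

Both 545 and 650 are divisible by gcd(545, 650) = 5, hence so is any combination 545s + 650t.
But 2079 is not a multiple of 5 (it leaves remainder 4).
Hence no integers s, t satisfy the equation.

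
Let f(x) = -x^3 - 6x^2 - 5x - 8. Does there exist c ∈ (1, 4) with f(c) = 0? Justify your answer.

The endpoint values f(1) = -20 and f(4) = -188 are both negative. Claim: f(x) < 0 for every x in (1, 4).
Shift to the endpoint 1: with x = 1 + u (0 < u < 3), one computes f(1 + u) = -u^3 - 9u^2 - 20u - 20.
The nonzero coefficients here are all negative, so for u > 0 every term is negative (or zero), and the constant term -20 is strictly negative.
So f is strictly negative on (1, 4); no root exists in the interval.

No.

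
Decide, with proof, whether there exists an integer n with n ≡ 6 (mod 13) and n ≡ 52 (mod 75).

n = 877

gcd(13, 75) = 1, so the Chinese Remainder Theorem guarantees exactly one residue class mod 975 satisfying both.
Write n = 6 + 13t and require 6 + 13t ≡ 52 (mod 75), i.e. 13t ≡ 46 (mod 75).
Invert 13 mod 75 by the Euclidean algorithm: 75 = 5·13 + 10, 13 = 1·10 + 3, 10 = 3·3 + 1, 3 = 3·1 + 0; back-substituting, 1 = 10 − 3·3 = 10 − 3·(13 − 1·10) = −3·13 + 4·10 = −3·13 + 4·(75 − 5·13) = 4·75 − 23·13. Hence 13·(-23) ≡ 1, so 13⁻¹ ≡ -23 ≡ 52 (mod 75).
Therefore t ≡ 52·46 = 2392 ≡ 67 (mod 75).
Taking t = 67 gives n = 6 + 13·67 = 877.
Indeed 877 ≡ 6 (mod 13) and 877 ≡ 52 (mod 75).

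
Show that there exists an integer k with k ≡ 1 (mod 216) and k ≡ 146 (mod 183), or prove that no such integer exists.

Both moduli are multiples of 3 = gcd(216, 183), so any solution would satisfy k ≡ 1 and k ≡ 146 modulo 3 simultaneously.
These are incompatible: 1 − 146 = -145 is not divisible by 3.
Therefore no such k exists.

There is no such integer.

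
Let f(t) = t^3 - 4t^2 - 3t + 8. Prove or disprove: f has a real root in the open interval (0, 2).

f(0) = 8 and f(2) = -6, which have opposite signs.
Since f is a polynomial it is continuous on [0, 2].
By the Intermediate Value Theorem, f takes the value 0 somewhere in the open interval.

Yes, f has a root in the interval.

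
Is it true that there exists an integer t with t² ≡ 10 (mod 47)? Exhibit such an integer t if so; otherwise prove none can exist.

47 is prime, so by Euler's criterion 10 is a square mod 47 iff 10^((47−1)/2) = 10^23 ≡ 1 (mod 47).
Repeated squaring mod 47: 10^2 = 100 ≡ 6; 10^4 ≡ 6² = 36 ≡ 36; 10^8 ≡ 36² = 1296 ≡ 27; 10^16 ≡ 27² = 729 ≡ 24.
Since 23 = 16 + 4 + 2 + 1, 10^23 ≡ 24 · 36 · 6 · 10; multiplying out mod 47: 24·36 = 864 ≡ 18, then 18·6 = 108 ≡ 14, then 14·10 = 140 ≡ 46. Thus 10^23 ≡ 46 ≡ −1 (mod 47).
The value −1 means 10 is a non-residue modulo 47, so t² ≡ 10 (mod 47) is impossible.

No such integer exists.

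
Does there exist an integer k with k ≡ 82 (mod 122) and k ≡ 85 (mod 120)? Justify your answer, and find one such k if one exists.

Both moduli are multiples of 2 = gcd(122, 120), so any solution would satisfy k ≡ 82 and k ≡ 85 modulo 2 simultaneously.
However 82 ≡ 0 and 85 ≡ 1 (mod 2), and 0 ≠ 1.
Hence the system has no solution.

No, no such integer exists.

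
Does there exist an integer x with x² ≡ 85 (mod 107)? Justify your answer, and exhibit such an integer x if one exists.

x = 70 works: 70² = 4900, and 4900 − 85 = 4815 = 45·107.

x = 70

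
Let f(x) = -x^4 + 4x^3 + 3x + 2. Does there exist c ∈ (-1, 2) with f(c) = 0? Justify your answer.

f(-1) = -6 and f(2) = 24, which have opposite signs.
f is continuous everywhere (it is a polynomial), in particular on [-1, 2].
By the Intermediate Value Theorem f must vanish at some point of (-1, 2).

Yes, such a c exists.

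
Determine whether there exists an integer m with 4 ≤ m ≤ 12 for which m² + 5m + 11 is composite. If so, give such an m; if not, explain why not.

At m = 7: 7² + 5·7 + 11 = 95 = 5·19, which is composite.

m = 7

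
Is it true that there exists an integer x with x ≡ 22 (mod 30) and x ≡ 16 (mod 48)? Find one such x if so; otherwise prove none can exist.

x = 112

Here gcd(30, 48) = 6, and both 22 and 16 leave remainder 4 mod 6, so the system is consistent.
Step through x = 22, 22 + 30, 22 + 2·30, …: the values 22, 52, 82, 112 reduce mod 48 to 22, 4, 34, 16. The value 112 hits 16.
Indeed 112 ≡ 22 (mod 30) and 112 ≡ 16 (mod 48).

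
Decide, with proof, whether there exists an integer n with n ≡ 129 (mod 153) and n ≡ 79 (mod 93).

No such integer exists.

Both moduli are multiples of 3 = gcd(153, 93), so any solution would satisfy n ≡ 129 and n ≡ 79 modulo 3 simultaneously.
These are incompatible: 129 − 79 = 50 is not divisible by 3.
So no integer satisfies both congruences.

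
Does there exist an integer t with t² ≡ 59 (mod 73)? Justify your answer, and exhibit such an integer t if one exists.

Apply Euler's criterion with the prime 73: 59 is a quadratic residue iff 59^36 ≡ 1 (mod 73), and a non-residue iff it is ≡ −1.
Squaring successively (mod 73): 59^2 = 3481 ≡ 50; 59^4 ≡ 50² = 2500 ≡ 18; 59^8 ≡ 18² = 324 ≡ 32; 59^16 ≡ 32² = 1024 ≡ 2; 59^32 ≡ 2² = 4 ≡ 4.
Since 36 = 32 + 4, 59^36 ≡ 4 · 18; multiplying out mod 73: 4·18 = 72 ≡ 72. Thus 59^36 ≡ 72 ≡ −1 (mod 73).
By Euler's criterion 59 is a quadratic non-residue mod 73: no t satisfies t² ≡ 59 (mod 73).

There is no such integer.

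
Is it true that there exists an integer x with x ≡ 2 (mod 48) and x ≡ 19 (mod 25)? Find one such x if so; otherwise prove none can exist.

x = 194

Since 48 and 25 share no common factor, CRT says the pair of congruences has a solution (unique mod 1200).
Write x = 2 + 48t and require 2 + 48t ≡ 19 (mod 25), i.e. 48t ≡ 17 (mod 25).
48 ≡ 23 (mod 25), so this reads 23t ≡ 17 (mod 25). To invert 23 modulo 25: 25 = 1·23 + 2, 23 = 11·2 + 1, 2 = 2·1 + 0, and unwinding, 1 = 23 − 11·2 = 23 − 11·(25 − 1·23) = −11·25 + 12·23. Thus 23⁻¹ ≡ 12 (mod 25).
Therefore t ≡ 12·17 = 204 ≡ 4 (mod 25).
Taking t = 4 gives x = 2 + 48·4 = 194.
Check: 194 mod 48 = 2, 194 mod 25 = 19. ✓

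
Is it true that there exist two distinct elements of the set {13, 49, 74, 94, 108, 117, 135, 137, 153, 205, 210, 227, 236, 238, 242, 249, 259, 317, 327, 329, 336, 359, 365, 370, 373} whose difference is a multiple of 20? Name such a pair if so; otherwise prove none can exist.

Reduce each element mod 20: 13↦13, 49↦9, 74↦14, 94↦14, 108↦8, 117↦17, 135↦15, 137↦17, 153↦13, 205↦5, 210↦10, 227↦7, 236↦16, 238↦18, 242↦2, 249↦9, 259↦19, 317↦17, 327↦7, 329↦9, 336↦16, 359↦19, 365↦5, 370↦10, 373↦13. The residue 13 repeats (at 13 and 153), and 153 − 13 = 140 = 7·20.

13 and 153 are such a pair.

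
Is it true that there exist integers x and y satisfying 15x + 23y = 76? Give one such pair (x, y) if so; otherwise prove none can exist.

x = 2, y = 2

Since gcd(15, 23) = 1, every integer is an integer combination of 15 and 23.
Dividing repeatedly: 23 = 1·15 + 8, 15 = 1·8 + 7, 8 = 1·7 + 1, 7 = 7·1 + 0.
Working back up the chain: 1 = 8 − 1·7 = 8 − (15 − 1·8) = −15 + 2·8 = −15 + 2·(23 − 1·15) = 2·23 − 3·15. So 15·(-3) + 23·2 = 1.
Scaling by 76 gives the particular solution (x, y) = (-228, 152).
Shifting by a multiple of (23, −15) keeps it a solution: x = -228 + 10·23 = 2, y = 152 − 10·15 = 2.
Check: 15·2 + 23·2 = 30 + 46 = 76. ✓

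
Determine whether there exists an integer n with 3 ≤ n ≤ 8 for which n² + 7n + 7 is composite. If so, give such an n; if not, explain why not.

At n = 6: 6² + 7·6 + 7 = 85 = 5·17, which is composite.

n = 6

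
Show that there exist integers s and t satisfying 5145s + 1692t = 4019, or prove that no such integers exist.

No, no such integers exist.

Any value of 5145s + 1692t is a multiple of gcd(5145, 1692) = 3.
However 4019 leaves remainder 2 on division by 3.
Therefore 5145s + 1692t = 4019 has no solution in integers.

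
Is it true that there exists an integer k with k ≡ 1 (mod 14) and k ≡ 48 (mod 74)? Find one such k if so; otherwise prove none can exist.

There is no such integer.

Both moduli are multiples of 2 = gcd(14, 74), so any solution would satisfy k ≡ 1 and k ≡ 48 modulo 2 simultaneously.
These are incompatible: 1 − 48 = -47 is not divisible by 2.
So no integer satisfies both congruences.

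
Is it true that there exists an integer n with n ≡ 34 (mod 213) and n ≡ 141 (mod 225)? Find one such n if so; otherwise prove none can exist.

No, no such integer exists.

Both moduli are multiples of 3 = gcd(213, 225), so any solution would satisfy n ≡ 34 and n ≡ 141 modulo 3 simultaneously.
These are incompatible: 34 − 141 = -107 is not divisible by 3.
So no integer satisfies both congruences.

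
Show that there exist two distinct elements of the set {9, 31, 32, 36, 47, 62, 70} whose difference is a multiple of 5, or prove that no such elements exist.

The pair (31, 36) works.

Reduce each element mod 5: 9↦4, 31↦1, 32↦2, 36↦1, 47↦2, 62↦2, 70↦0. The residue 1 repeats (at 31 and 36), and 36 − 31 = 5 = 1·5.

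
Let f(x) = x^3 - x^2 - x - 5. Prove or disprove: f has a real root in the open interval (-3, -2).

No.

f(-3) = -38 and f(-2) = -15, both negative, so a sign-change argument is unavailable; we show f keeps this sign on the whole interval.
Substitute x = -2 − u, where 0 < u < 1 on the interval. Expanding, f(-2 − u) = -u^3 - 7u^2 - 15u - 15.
All 4 nonzero coefficients of this polynomial in u are negative; hence for u > 0 the value is a sum of negative terms (the constant -15 among them).
Therefore f(x) < 0 throughout (-3, -2), and f has no zero there.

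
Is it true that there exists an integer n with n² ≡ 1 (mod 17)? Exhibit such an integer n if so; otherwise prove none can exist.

n = 16

Take n = 16. Then 16² = 256 = 15·17 + 1, so 16² ≡ 1 (mod 17).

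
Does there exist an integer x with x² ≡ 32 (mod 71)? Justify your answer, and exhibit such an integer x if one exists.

x = 23

x = 23 works: 23² = 529, and 529 − 32 = 497 = 7·71.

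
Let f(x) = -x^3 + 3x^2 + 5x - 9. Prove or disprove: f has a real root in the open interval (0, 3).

Such a root exists.

f(0) = -9 and f(3) = 6, which have opposite signs.
Since f is a polynomial it is continuous on [0, 3].
By the Intermediate Value Theorem f must vanish at some point of (0, 3).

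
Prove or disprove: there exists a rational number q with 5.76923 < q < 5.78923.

Multiplying by 9: 9·5.76923 = 51.92307 and 9·5.78923 = 52.10307, so the integer 52 lies strictly between them.
Hence 52/9 is a rational number with 5.76923 < 52/9 < 5.78923.

q = 52/9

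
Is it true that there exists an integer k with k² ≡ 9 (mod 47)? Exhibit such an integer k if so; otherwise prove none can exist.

k = 44

Take k = 44. Then 44² = 1936 = 41·47 + 9, so 44² ≡ 9 (mod 47).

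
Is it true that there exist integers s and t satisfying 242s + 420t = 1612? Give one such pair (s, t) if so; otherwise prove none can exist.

s = 116, t = -63

Since gcd(242, 420) = 2 and 1612 = 2·806, Bézout's identity guarantees a solution.
Dividing through by 2 reduces the equation to 121s + 210t = 806.
Dividing repeatedly: 210 = 1·121 + 89, 121 = 1·89 + 32, 89 = 2·32 + 25, 32 = 1·25 + 7, 25 = 3·7 + 4, 7 = 1·4 + 3, 4 = 1·3 + 1, 3 = 3·1 + 0.
Back-substituting, 1 = 4 − 1·3 = 4 − (7 − 1·4) = −7 + 2·4 = −7 + 2·(25 − 3·7) = 2·25 − 7·7 = 2·25 − 7·(32 − 1·25) = −7·32 + 9·25 = −7·32 + 9·(89 − 2·32) = 9·89 − 25·32 = 9·89 − 25·(121 − 1·89) = −25·121 + 34·89 = −25·121 + 34·(210 − 1·121) = 34·210 − 59·121; that is, 121·(-59) + 210·34 = 1.
Scaling by 806 gives the particular solution (s, t) = (-47554, 27404).
Shifting by a multiple of (210, −121) keeps it a solution: s = -47554 + 227·210 = 116, t = 27404 − 227·121 = -63.
Indeed 242·116 + 420·(-63) = 28072 − 26460 = 1612.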